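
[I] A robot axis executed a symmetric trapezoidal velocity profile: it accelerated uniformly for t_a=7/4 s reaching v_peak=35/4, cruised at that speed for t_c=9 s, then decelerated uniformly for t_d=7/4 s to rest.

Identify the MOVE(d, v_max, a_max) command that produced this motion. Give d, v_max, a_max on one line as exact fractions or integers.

d=1505/16 v_max=35/4 a_max=5

a_max = (35/4)/(7/4) = 5
d_a = ½·35/4·7/4 = 245/32; d_c = 35/4·9 = 315/4
d = 2·245/32 + 315/4 = 1505/16
t_c = 9 > 0 ⇒ limit active, v_max = 35/4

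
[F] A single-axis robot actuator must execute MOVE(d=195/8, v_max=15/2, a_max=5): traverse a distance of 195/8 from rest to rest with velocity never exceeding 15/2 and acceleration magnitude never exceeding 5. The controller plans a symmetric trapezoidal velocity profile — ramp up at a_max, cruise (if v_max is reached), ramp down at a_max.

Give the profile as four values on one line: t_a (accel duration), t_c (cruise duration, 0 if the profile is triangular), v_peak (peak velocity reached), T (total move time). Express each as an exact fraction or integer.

(v_max)²/a_max = (15/2)²/5 = 45/4
195/8 ≥ 45/4 → trapezoidal
t_a = (15/2)/5 = 3/2; v_peak = 15/2
d_cruise = 195/8 − 45/4 = 105/8; t_c = (105/8)/(15/2) = 7/4
T = 2·3/2 + 7/4 = 19/4

t_a=3/2 t_c=7/4 v_peak=15/2 T=19/4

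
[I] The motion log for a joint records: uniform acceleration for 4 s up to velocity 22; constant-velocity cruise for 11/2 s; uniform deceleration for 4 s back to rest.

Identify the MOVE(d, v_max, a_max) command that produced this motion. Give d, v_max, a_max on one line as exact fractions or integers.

d=209 v_max=22 a_max=11/2

a_max = 22/4 = 11/2
d_a = ½·22·4 = 44; d_c = 22·11/2 = 121
d = 2·44 + 121 = 209
t_c = 11/2 > 0 so v_max = 22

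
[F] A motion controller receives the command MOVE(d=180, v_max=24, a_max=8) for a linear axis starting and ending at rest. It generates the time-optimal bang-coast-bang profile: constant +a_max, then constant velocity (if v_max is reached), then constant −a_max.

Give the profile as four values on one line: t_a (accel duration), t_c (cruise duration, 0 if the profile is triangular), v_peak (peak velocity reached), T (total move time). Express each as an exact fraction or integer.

(v_max)²/a_max = 24²/8 = 72
180 ≥ 72 → trapezoidal
t_a = 24/8 = 3; v_peak = 24
d_cruise = 180 − 72 = 108; t_c = 108/24 = 9/2
T = 2·3 + 9/2 = 21/2

t_a=3 t_c=9/2 v_peak=24 T=21/2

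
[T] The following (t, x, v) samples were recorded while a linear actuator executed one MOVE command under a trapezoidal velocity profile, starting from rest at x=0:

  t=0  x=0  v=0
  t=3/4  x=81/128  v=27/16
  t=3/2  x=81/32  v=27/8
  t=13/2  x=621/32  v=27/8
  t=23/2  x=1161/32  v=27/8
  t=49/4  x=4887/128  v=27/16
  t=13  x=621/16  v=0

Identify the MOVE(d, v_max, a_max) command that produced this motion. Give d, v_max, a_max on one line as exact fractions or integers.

final state: t=13, x=621/16, v=0 → d = 621/16
a_max = (27/16−0)/(3/4−0) = 9/4
max v = 27/8 over t∈[3/2,23/2] → v_max = 27/8
check: 27/8·(3/2+10) = 621/16 ✓

d=621/16 v_max=27/8 a_max=9/4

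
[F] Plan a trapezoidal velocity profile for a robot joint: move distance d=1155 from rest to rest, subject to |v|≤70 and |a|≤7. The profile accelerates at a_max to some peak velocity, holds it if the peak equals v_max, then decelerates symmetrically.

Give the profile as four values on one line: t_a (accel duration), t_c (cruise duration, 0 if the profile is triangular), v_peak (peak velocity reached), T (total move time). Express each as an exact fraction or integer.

t_a=10 t_c=13/2 v_peak=70 T=53/2

(v_max)²/a_max = 70²/7 = 700
1155 ≥ 700 so v_max reached
t_a = 70/7 = 10; v_peak = 70
d_cruise = 1155 − 700 = 455; t_c = 455/70 = 13/2
T = 2·10 + 13/2 = 53/2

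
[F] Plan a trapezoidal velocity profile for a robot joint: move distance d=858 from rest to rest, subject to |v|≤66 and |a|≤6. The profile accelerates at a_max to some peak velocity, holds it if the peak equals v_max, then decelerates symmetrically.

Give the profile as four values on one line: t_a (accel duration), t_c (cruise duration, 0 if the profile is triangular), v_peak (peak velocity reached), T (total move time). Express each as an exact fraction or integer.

vₘ²/aₘ = 66²/6 = 726
858 ≥ 726 → trapezoidal
t_a = 66/6 = 11; v_peak = 66
d_cruise = 858 − 726 = 132; t_c = 132/66 = 2
T = 2·11 + 2 = 24

t_a=11 t_c=2 v_peak=66 T=24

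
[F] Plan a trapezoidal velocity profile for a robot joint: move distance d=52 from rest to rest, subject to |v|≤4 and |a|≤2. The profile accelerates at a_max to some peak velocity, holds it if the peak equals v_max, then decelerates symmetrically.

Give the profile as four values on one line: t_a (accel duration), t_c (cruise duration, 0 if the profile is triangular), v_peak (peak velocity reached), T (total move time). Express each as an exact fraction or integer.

t_a=2 t_c=11 v_peak=4 T=15

vₘ²/aₘ = 4²/2 = 8
52 ≥ 8 → trapezoidal
t_a = 4/2 = 2; v_peak = 4
d_cruise = 52 − 8 = 44; t_c = 44/4 = 11
T = 2·2 + 11 = 15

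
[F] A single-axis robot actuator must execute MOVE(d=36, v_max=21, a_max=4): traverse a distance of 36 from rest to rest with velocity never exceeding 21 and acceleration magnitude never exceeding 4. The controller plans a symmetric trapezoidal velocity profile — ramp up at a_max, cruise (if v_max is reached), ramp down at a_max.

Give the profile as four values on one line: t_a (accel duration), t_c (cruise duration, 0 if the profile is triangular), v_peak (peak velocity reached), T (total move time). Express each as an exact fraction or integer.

t_a=3 t_c=0 v_peak=12 T=6

(v_max)²/a_max = 21²/4 = 441/4
36 < 441/4 → triangular
v_peak = √(36·4) = √144 = 12
t_a = 12/4 = 3; t_c = 0
T = 2·3 = 6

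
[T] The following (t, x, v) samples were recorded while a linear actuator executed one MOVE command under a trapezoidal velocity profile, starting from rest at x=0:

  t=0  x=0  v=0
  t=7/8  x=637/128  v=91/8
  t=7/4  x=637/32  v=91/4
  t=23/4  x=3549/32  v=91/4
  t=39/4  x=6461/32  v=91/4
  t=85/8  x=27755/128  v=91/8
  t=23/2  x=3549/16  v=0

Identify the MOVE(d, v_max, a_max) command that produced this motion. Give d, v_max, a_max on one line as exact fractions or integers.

final state: t=23/2, x=3549/16, v=0 → d = 3549/16
a_max = (91/8−0)/(7/8−0) = 13
max v = 91/4 over t∈[7/4,39/4] → v_max = 91/4
check: 91/4·(7/4+8) = 3549/16 ✓

d=3549/16 v_max=91/4 a_max=13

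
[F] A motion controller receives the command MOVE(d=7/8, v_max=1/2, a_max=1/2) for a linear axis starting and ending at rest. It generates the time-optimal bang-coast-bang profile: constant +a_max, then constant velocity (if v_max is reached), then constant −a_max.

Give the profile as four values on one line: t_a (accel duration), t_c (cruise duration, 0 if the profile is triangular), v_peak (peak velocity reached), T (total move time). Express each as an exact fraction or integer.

t_a=1 t_c=3/4 v_peak=1/2 T=11/4

v_max²/a_max = (1/2)²/(1/2) = 1/2
7/8 ≥ 1/2 ⇒ cruise phase
t_a = (1/2)/(1/2) = 1; v_peak = 1/2
d_cruise = 7/8 − 1/2 = 3/8; t_c = (3/8)/(1/2) = 3/4
T = 2·1 + 3/4 = 11/4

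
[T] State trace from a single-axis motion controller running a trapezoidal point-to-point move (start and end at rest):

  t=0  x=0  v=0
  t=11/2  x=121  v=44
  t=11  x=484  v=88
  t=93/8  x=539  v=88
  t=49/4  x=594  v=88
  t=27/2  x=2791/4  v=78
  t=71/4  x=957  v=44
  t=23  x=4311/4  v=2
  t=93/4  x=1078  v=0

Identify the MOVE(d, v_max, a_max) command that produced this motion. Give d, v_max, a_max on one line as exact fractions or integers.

d=1078 v_max=88 a_max=8

final state: t=93/4, x=1078, v=0 → d = 1078
a_max = (44−0)/(11/2−0) = 8
max v = 88 over t∈[11,49/4] → v_max = 88
check: 88·(11+5/4) = 1078 ✓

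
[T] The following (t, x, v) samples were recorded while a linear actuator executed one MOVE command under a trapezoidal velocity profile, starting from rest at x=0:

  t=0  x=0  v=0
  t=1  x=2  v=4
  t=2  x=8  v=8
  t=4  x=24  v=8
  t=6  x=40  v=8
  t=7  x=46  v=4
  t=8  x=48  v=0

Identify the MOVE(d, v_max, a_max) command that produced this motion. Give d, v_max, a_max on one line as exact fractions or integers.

d=48 v_max=8 a_max=4

final state: t=8, x=48, v=0 → d = 48
a_max = (4−0)/(1−0) = 4
max v = 8 over t∈[2,6] → v_max = 8
check: 8·(2+4) = 48 ✓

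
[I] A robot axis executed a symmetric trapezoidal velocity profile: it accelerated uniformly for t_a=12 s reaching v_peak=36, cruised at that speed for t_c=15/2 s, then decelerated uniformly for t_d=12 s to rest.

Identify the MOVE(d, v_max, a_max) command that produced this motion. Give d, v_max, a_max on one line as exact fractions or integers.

a_max = 36/12 = 3
d_a = ½·36·12 = 216; d_c = 36·15/2 = 270
d = 2·216 + 270 = 702
t_c = 15/2 > 0 → v_max = v_peak = 36

d=702 v_max=36 a_max=3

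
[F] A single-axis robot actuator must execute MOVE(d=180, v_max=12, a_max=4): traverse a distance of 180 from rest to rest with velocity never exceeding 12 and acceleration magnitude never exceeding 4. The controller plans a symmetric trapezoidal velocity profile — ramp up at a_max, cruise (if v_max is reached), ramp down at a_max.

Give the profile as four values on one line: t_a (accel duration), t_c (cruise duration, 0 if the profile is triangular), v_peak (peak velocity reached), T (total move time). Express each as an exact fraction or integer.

t_a=3 t_c=12 v_peak=12 T=18

(v_max)²/a_max = 12²/4 = 36
180 ≥ 36 so v_max reached
t_a = 12/4 = 3; v_peak = 12
d_cruise = 180 − 36 = 144; t_c = 144/12 = 12
T = 2·3 + 12 = 18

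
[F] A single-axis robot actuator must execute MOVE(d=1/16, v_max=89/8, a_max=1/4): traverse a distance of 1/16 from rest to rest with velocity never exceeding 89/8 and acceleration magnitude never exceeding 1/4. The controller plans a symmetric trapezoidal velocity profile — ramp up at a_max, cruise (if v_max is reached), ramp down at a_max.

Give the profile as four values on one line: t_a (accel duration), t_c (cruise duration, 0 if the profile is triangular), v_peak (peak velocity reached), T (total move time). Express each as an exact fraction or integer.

t_a=1/2 t_c=0 v_peak=1/8 T=1

(v_max)²/a_max = (89/8)²/(1/4) = 7921/16
1/16 < 7921/16 ⇒ no cruise
v_peak = √(1/16·1/4) = √(1/64) = 1/8
t_a = (1/8)/(1/4) = 1/2; t_c = 0
T = 2·1/2 = 1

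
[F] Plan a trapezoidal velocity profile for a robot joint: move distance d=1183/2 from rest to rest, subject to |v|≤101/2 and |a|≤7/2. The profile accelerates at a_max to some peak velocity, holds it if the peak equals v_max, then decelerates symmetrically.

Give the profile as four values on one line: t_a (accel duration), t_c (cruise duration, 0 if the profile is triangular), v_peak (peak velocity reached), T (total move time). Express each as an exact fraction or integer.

t_a=13 t_c=0 v_peak=91/2 T=26

vₘ²/aₘ = (101/2)²/(7/2) = 10201/14
1183/2 < 10201/14 ⇒ no cruise
v_peak = √(1183/2·7/2) = √(8281/4) = 91/2
t_a = (91/2)/(7/2) = 13; t_c = 0
T = 2·13 = 26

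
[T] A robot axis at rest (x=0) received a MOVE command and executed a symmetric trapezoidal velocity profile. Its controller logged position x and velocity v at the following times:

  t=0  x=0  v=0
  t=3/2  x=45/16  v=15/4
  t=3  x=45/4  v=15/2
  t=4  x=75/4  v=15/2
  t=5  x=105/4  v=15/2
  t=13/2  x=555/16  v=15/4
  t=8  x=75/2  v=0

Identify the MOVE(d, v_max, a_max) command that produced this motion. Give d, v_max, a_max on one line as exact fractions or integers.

final state: t=8, x=75/2, v=0 → d = 75/2
a_max = (15/4−0)/(3/2−0) = 5/2
max v = 15/2 over t∈[3,5] → v_max = 15/2
check: 15/2·(3+2) = 75/2 ✓

d=75/2 v_max=15/2 a_max=5/2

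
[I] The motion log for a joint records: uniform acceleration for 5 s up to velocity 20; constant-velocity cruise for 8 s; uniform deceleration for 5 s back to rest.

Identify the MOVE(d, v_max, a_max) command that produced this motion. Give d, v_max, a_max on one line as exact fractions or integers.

d=260 v_max=20 a_max=4

a_max = 20/5 = 4
d_a = ½·20·5 = 50; d_c = 20·8 = 160
d = 2·50 + 160 = 260
t_c = 8 > 0 → v_max = v_peak = 20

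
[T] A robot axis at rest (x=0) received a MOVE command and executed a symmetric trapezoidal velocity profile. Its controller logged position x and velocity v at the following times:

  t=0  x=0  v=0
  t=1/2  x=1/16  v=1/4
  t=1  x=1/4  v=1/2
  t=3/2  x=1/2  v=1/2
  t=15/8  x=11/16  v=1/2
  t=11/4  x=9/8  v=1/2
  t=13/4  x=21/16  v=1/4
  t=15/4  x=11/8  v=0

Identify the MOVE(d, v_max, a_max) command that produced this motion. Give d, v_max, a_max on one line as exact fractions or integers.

final state: t=15/4, x=11/8, v=0 → d = 11/8
a_max = (1/4−0)/(1/2−0) = 1/2
max v = 1/2 over t∈[1,11/4] → v_max = 1/2
check: 1/2·(1+7/4) = 11/8 ✓

d=11/8 v_max=1/2 a_max=1/2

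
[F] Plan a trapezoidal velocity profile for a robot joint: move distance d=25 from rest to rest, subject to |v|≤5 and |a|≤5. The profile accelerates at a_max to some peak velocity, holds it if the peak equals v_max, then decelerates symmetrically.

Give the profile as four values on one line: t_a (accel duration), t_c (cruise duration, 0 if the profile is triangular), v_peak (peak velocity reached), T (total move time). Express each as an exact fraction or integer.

(v_max)²/a_max = 5²/5 = 5
25 ≥ 5 so v_max reached
t_a = 5/5 = 1; v_peak = 5
d_cruise = 25 − 5 = 20; t_c = 20/5 = 4
T = 2·1 + 4 = 6

t_a=1 t_c=4 v_peak=5 T=6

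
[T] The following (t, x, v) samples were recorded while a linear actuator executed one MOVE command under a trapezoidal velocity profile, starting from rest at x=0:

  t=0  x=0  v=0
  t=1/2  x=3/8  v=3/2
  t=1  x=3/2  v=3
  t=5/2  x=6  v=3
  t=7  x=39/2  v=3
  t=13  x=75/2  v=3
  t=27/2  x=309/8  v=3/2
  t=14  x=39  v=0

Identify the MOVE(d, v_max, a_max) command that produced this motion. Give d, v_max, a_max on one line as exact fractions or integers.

final state: t=14, x=39, v=0 → d = 39
a_max = (3/2−0)/(1/2−0) = 3
max v = 3 over t∈[1,13] → v_max = 3
check: 3·(1+12) = 39 ✓

d=39 v_max=3 a_max=3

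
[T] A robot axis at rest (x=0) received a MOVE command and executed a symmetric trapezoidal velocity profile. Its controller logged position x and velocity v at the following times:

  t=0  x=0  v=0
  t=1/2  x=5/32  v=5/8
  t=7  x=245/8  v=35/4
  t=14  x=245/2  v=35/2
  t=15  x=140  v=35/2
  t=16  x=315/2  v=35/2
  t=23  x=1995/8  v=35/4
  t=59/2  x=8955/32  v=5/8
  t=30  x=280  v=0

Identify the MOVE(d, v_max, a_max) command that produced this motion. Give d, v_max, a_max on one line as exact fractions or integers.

final state: t=30, x=280, v=0 → d = 280
a_max = (5/8−0)/(1/2−0) = 5/4
max v = 35/2 over t∈[14,16] → v_max = 35/2
check: 35/2·(14+2) = 280 ✓

d=280 v_max=35/2 a_max=5/4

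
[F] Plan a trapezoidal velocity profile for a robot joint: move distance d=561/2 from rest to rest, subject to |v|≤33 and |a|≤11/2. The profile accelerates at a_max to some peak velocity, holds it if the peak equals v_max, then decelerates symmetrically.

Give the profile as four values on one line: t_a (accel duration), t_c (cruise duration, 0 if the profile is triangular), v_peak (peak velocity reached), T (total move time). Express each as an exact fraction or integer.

t_a=6 t_c=5/2 v_peak=33 T=29/2

vₘ²/aₘ = 33²/(11/2) = 198
561/2 ≥ 198 ⇒ cruise phase
t_a = 33/(11/2) = 6; v_peak = 33
d_cruise = 561/2 − 198 = 165/2; t_c = (165/2)/33 = 5/2
T = 2·6 + 5/2 = 29/2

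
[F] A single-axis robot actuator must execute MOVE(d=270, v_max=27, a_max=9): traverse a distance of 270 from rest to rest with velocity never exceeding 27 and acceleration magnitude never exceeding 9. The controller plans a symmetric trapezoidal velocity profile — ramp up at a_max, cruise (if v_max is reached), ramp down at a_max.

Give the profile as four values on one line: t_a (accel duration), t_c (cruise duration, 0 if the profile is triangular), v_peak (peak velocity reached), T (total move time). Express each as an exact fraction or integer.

t_a=3 t_c=7 v_peak=27 T=13

vₘ²/aₘ = 27²/9 = 81
270 ≥ 81 ⇒ cruise phase
t_a = 27/9 = 3; v_peak = 27
d_cruise = 270 − 81 = 189; t_c = 189/27 = 7
T = 2·3 + 7 = 13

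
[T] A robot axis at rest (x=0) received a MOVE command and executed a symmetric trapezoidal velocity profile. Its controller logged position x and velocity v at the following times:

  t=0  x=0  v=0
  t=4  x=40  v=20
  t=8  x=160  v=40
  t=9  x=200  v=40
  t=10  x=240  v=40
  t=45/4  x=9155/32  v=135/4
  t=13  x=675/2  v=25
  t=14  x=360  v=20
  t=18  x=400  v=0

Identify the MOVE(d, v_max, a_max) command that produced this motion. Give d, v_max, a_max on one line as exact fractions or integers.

d=400 v_max=40 a_max=5

final state: t=18, x=400, v=0 → d = 400
a_max = (20−0)/(4−0) = 5
max v = 40 over t∈[8,10] → v_max = 40
check: 40·(8+2) = 400 ✓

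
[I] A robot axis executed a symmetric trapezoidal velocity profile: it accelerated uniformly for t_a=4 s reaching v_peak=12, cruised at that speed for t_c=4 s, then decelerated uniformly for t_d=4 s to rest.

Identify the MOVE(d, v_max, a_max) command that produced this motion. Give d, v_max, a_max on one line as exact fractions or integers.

a_max = 12/4 = 3
d_a = ½·12·4 = 24; d_c = 12·4 = 48
d = 2·24 + 48 = 96
t_c = 4 > 0 → v_max = v_peak = 12

d=96 v_max=12 a_max=3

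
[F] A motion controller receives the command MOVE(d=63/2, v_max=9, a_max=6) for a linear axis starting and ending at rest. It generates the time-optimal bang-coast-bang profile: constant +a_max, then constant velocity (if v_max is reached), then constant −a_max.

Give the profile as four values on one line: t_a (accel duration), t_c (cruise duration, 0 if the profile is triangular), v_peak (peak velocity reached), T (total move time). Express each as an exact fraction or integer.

t_a=3/2 t_c=2 v_peak=9 T=5

v_max²/a_max = 9²/6 = 27/2
63/2 ≥ 27/2 ⇒ cruise phase
t_a = 9/6 = 3/2; v_peak = 9
d_cruise = 63/2 − 27/2 = 18; t_c = 18/9 = 2
T = 2·3/2 + 2 = 5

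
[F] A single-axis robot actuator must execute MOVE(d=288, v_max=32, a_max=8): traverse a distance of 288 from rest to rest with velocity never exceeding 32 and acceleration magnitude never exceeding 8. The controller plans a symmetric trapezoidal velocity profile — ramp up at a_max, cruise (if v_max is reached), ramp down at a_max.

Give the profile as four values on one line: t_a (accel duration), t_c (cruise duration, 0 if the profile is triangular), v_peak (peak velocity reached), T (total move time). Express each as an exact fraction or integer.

t_a=4 t_c=5 v_peak=32 T=13

v_max²/a_max = 32²/8 = 128
288 ≥ 128 ⇒ cruise phase
t_a = 32/8 = 4; v_peak = 32
d_cruise = 288 − 128 = 160; t_c = 160/32 = 5
T = 2·4 + 5 = 13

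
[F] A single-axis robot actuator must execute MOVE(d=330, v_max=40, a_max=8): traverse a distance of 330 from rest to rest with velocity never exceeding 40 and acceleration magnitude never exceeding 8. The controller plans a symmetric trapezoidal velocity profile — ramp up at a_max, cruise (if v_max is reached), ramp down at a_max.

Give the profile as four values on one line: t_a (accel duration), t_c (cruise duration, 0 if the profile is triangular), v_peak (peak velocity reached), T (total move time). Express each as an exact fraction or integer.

t_a=5 t_c=13/4 v_peak=40 T=53/4

(v_max)²/a_max = 40²/8 = 200
330 ≥ 200 so v_max reached
t_a = 40/8 = 5; v_peak = 40
d_cruise = 330 − 200 = 130; t_c = 130/40 = 13/4
T = 2·5 + 13/4 = 53/4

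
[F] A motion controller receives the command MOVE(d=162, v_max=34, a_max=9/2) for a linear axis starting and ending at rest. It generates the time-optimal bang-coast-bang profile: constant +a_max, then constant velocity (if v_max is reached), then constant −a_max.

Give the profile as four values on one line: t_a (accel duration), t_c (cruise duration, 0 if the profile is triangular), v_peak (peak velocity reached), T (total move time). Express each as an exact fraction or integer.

v_max²/a_max = 34²/(9/2) = 2312/9
162 < 2312/9 → triangular
v_peak = √(162·9/2) = √729 = 27
t_a = 27/(9/2) = 6; t_c = 0
T = 2·6 = 12

t_a=6 t_c=0 v_peak=27 T=12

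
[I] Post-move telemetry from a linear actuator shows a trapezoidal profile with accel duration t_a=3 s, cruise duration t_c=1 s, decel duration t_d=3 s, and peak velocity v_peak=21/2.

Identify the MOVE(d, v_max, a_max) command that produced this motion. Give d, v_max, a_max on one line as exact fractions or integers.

d=42 v_max=21/2 a_max=7/2

a_max = (21/2)/3 = 7/2
d_a = ½·21/2·3 = 63/4; d_c = 21/2·1 = 21/2
d = 2·63/4 + 21/2 = 42
t_c = 1 > 0 ⇒ limit active, v_max = 21/2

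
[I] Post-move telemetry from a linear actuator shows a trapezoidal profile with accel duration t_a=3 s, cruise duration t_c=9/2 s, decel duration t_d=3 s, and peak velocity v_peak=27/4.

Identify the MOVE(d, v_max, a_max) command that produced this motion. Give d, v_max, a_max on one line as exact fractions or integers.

d=405/8 v_max=27/4 a_max=9/4

a_max = (27/4)/3 = 9/4
d_a = ½·27/4·3 = 81/8; d_c = 27/4·9/2 = 243/8
d = 2·81/8 + 243/8 = 405/8
t_c = 9/2 > 0 so v_max = 27/4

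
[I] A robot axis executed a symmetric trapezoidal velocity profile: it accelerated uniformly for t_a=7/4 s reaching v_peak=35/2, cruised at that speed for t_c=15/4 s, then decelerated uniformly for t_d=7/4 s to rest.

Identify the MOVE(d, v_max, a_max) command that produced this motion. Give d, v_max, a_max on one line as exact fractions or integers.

a_max = (35/2)/(7/4) = 10
d_a = ½·35/2·7/4 = 245/16; d_c = 35/2·15/4 = 525/8
d = 2·245/16 + 525/8 = 385/4
t_c = 15/4 > 0 ⇒ limit active, v_max = 35/2

d=385/4 v_max=35/2 a_max=10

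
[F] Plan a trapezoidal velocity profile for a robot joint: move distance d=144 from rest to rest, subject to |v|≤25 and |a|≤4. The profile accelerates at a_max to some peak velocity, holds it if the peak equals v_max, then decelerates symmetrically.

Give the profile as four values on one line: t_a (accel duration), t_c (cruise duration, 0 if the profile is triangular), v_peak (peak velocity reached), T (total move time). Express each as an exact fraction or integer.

vₘ²/aₘ = 25²/4 = 625/4
144 < 625/4 ⇒ no cruise
v_peak = √(144·4) = √576 = 24
t_a = 24/4 = 6; t_c = 0
T = 2·6 = 12

t_a=6 t_c=0 v_peak=24 T=12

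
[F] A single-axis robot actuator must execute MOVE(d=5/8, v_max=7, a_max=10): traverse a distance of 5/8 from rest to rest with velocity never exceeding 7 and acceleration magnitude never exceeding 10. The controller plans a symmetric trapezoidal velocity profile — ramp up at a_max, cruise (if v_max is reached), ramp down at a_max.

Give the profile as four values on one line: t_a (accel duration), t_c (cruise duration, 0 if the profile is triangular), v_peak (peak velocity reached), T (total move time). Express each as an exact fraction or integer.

t_a=1/4 t_c=0 v_peak=5/2 T=1/2

(v_max)²/a_max = 7²/10 = 49/10
5/8 < 49/10 → triangular
v_peak = √(5/8·10) = √(25/4) = 5/2
t_a = (5/2)/10 = 1/4; t_c = 0
T = 2·1/4 = 1/2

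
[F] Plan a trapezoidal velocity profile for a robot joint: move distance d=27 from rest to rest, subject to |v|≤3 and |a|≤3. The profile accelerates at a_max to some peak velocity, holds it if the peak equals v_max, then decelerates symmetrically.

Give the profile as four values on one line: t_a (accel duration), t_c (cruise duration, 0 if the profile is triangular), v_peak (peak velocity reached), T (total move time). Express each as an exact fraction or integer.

t_a=1 t_c=8 v_peak=3 T=10

(v_max)²/a_max = 3²/3 = 3
27 ≥ 3 ⇒ cruise phase
t_a = 3/3 = 1; v_peak = 3
d_cruise = 27 − 3 = 24; t_c = 24/3 = 8
T = 2·1 + 8 = 10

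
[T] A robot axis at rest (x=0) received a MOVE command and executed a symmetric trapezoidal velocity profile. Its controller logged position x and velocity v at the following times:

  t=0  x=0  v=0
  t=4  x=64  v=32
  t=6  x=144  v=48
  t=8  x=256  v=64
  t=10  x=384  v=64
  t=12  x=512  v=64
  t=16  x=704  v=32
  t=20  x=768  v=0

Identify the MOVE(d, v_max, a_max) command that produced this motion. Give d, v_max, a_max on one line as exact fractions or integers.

final state: t=20, x=768, v=0 → d = 768
a_max = (32−0)/(4−0) = 8
max v = 64 over t∈[8,12] → v_max = 64
check: 64·(8+4) = 768 ✓

d=768 v_max=64 a_max=8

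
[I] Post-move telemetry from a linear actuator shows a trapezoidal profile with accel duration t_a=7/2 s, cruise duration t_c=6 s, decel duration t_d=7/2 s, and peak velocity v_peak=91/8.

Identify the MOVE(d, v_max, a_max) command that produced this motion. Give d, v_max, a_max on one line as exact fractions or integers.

a_max = (91/8)/(7/2) = 13/4
d_a = ½·91/8·7/2 = 637/32; d_c = 91/8·6 = 273/4
d = 2·637/32 + 273/4 = 1729/16
t_c = 6 > 0 so v_max = 91/8

d=1729/16 v_max=91/8 a_max=13/4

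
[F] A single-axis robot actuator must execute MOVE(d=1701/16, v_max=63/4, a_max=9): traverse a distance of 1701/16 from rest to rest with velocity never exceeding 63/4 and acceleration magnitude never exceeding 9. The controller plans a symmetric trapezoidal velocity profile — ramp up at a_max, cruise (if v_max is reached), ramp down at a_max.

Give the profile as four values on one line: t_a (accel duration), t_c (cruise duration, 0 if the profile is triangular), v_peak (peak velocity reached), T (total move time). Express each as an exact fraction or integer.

(v_max)²/a_max = (63/4)²/9 = 441/16
1701/16 ≥ 441/16 ⇒ cruise phase
t_a = (63/4)/9 = 7/4; v_peak = 63/4
d_cruise = 1701/16 − 441/16 = 315/4; t_c = (315/4)/(63/4) = 5
T = 2·7/4 + 5 = 17/2

t_a=7/4 t_c=5 v_peak=63/4 T=17/2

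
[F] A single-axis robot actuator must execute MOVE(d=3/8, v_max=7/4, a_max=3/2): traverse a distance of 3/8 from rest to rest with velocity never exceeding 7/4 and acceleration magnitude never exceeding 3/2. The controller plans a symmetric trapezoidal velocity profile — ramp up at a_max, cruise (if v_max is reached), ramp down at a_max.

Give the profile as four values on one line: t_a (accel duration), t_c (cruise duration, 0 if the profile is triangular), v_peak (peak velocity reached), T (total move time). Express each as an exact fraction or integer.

t_a=1/2 t_c=0 v_peak=3/4 T=1

v_max²/a_max = (7/4)²/(3/2) = 49/24
3/8 < 49/24 → triangular
v_peak = √(3/8·3/2) = √(9/16) = 3/4
t_a = (3/4)/(3/2) = 1/2; t_c = 0
T = 2·1/2 = 1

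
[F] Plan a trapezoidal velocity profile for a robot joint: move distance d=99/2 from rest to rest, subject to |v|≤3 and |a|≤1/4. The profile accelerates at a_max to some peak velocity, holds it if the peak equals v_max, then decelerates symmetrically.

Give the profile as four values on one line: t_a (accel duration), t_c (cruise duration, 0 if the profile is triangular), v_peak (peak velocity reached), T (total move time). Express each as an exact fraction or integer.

v_max²/a_max = 3²/(1/4) = 36
99/2 ≥ 36 ⇒ cruise phase
t_a = 3/(1/4) = 12; v_peak = 3
d_cruise = 99/2 − 36 = 27/2; t_c = (27/2)/3 = 9/2
T = 2·12 + 9/2 = 57/2

t_a=12 t_c=9/2 v_peak=3 T=57/2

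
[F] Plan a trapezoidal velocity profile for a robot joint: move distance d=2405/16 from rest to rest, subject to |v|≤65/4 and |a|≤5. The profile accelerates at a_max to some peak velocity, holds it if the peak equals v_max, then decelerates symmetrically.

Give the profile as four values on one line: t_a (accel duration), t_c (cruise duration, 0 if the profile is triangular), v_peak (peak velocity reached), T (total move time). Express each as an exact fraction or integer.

v_max²/a_max = (65/4)²/5 = 845/16
2405/16 ≥ 845/16 ⇒ cruise phase
t_a = (65/4)/5 = 13/4; v_peak = 65/4
d_cruise = 2405/16 − 845/16 = 195/2; t_c = (195/2)/(65/4) = 6
T = 2·13/4 + 6 = 25/2

t_a=13/4 t_c=6 v_peak=65/4 T=25/2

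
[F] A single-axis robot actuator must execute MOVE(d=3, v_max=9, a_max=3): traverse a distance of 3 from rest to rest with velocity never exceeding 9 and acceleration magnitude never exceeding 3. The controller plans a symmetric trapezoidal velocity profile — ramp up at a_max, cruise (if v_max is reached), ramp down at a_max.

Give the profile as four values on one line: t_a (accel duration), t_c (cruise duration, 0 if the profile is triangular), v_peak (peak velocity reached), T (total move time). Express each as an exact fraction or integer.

v_max²/a_max = 9²/3 = 27
3 < 27 ⇒ no cruise
v_peak = √(3·3) = √9 = 3
t_a = 3/3 = 1; t_c = 0
T = 2·1 = 2

t_a=1 t_c=0 v_peak=3 T=2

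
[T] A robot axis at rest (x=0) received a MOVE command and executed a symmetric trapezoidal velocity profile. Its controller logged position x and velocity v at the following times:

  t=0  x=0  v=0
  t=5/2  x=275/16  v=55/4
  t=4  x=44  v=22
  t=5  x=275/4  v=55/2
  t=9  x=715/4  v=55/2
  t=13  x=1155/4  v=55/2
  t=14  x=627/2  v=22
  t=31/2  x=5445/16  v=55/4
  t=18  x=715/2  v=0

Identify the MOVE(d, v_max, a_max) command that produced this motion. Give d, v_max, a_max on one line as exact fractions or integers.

final state: t=18, x=715/2, v=0 → d = 715/2
a_max = (55/4−0)/(5/2−0) = 11/2
max v = 55/2 over t∈[5,13] → v_max = 55/2
check: 55/2·(5+8) = 715/2 ✓

d=715/2 v_max=55/2 a_max=11/2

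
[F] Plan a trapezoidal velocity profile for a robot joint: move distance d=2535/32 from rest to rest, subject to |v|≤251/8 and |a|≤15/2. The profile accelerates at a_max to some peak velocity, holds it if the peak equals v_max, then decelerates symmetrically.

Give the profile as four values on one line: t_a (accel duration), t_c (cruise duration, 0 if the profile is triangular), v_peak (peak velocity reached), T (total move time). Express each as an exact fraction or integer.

t_a=13/4 t_c=0 v_peak=195/8 T=13/2

v_max²/a_max = (251/8)²/(15/2) = 63001/480
2535/32 < 63001/480 ⇒ no cruise
v_peak = √(2535/32·15/2) = √(38025/64) = 195/8
t_a = (195/8)/(15/2) = 13/4; t_c = 0
T = 2·13/4 = 13/2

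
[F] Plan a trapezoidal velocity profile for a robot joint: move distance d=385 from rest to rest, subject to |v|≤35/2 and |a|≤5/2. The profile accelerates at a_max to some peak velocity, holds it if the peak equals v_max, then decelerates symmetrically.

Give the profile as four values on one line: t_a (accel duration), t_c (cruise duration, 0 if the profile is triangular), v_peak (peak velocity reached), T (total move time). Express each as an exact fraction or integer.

t_a=7 t_c=15 v_peak=35/2 T=29

v_max²/a_max = (35/2)²/(5/2) = 245/2
385 ≥ 245/2 so v_max reached
t_a = (35/2)/(5/2) = 7; v_peak = 35/2
d_cruise = 385 − 245/2 = 525/2; t_c = (525/2)/(35/2) = 15
T = 2·7 + 15 = 29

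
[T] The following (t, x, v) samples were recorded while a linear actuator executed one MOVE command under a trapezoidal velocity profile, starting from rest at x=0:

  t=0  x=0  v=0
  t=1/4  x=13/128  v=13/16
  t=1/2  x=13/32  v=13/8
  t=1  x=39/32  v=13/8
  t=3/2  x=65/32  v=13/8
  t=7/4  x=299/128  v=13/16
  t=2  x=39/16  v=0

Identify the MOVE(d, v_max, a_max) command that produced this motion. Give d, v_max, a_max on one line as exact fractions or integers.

final state: t=2, x=39/16, v=0 → d = 39/16
a_max = (13/16−0)/(1/4−0) = 13/4
max v = 13/8 over t∈[1/2,3/2] → v_max = 13/8
check: 13/8·(1/2+1) = 39/16 ✓

d=39/16 v_max=13/8 a_max=13/4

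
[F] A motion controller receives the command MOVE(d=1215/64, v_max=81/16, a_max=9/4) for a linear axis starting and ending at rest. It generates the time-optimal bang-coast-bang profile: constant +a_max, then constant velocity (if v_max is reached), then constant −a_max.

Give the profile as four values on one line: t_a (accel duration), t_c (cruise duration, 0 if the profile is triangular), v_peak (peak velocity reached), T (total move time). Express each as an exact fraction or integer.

t_a=9/4 t_c=3/2 v_peak=81/16 T=6

vₘ²/aₘ = (81/16)²/(9/4) = 729/64
1215/64 ≥ 729/64 so v_max reached
t_a = (81/16)/(9/4) = 9/4; v_peak = 81/16
d_cruise = 1215/64 − 729/64 = 243/32; t_c = (243/32)/(81/16) = 3/2
T = 2·9/4 + 3/2 = 6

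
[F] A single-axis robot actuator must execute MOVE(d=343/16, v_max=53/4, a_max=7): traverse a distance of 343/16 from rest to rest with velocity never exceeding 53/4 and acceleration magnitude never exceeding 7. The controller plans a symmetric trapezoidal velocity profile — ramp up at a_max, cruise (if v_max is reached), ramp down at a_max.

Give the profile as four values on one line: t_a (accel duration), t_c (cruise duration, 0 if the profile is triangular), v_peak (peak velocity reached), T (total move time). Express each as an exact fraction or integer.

t_a=7/4 t_c=0 v_peak=49/4 T=7/2

(v_max)²/a_max = (53/4)²/7 = 2809/112
343/16 < 2809/112 so t_c = 0
v_peak = √(343/16·7) = √(2401/16) = 49/4
t_a = (49/4)/7 = 7/4; t_c = 0
T = 2·7/4 = 7/2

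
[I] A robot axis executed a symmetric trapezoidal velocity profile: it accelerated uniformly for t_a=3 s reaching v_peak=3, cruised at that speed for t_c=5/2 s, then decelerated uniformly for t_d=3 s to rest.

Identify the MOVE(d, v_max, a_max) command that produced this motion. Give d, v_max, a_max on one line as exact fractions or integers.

d=33/2 v_max=3 a_max=1

a_max = 3/3 = 1
d_a = ½·3·3 = 9/2; d_c = 3·5/2 = 15/2
d = 2·9/2 + 15/2 = 33/2
t_c = 5/2 > 0 → v_max = v_peak = 3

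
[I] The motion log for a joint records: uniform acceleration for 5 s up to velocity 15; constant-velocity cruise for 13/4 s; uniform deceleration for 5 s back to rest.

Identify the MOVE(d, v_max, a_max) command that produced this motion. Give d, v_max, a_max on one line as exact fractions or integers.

d=495/4 v_max=15 a_max=3

a_max = 15/5 = 3
d_a = ½·15·5 = 75/2; d_c = 15·13/4 = 195/4
d = 2·75/2 + 195/4 = 495/4
t_c = 13/4 > 0 so v_max = 15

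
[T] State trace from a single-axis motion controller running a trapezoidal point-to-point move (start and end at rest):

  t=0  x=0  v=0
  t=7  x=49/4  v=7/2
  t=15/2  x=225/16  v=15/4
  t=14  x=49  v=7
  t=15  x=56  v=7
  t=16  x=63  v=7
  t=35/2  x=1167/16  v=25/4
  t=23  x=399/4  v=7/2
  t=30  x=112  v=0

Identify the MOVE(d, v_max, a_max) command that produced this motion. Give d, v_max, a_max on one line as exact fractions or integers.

d=112 v_max=7 a_max=1/2

final state: t=30, x=112, v=0 → d = 112
a_max = (7/2−0)/(7−0) = 1/2
max v = 7 over t∈[14,16] → v_max = 7
check: 7·(14+2) = 112 ✓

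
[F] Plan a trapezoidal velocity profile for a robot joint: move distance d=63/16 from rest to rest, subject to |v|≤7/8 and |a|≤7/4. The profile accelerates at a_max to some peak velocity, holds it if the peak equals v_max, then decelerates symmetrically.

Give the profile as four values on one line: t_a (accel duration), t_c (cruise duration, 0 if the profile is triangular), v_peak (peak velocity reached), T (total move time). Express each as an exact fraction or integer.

t_a=1/2 t_c=4 v_peak=7/8 T=5

v_max²/a_max = (7/8)²/(7/4) = 7/16
63/16 ≥ 7/16 ⇒ cruise phase
t_a = (7/8)/(7/4) = 1/2; v_peak = 7/8
d_cruise = 63/16 − 7/16 = 7/2; t_c = (7/2)/(7/8) = 4
T = 2·1/2 + 4 = 5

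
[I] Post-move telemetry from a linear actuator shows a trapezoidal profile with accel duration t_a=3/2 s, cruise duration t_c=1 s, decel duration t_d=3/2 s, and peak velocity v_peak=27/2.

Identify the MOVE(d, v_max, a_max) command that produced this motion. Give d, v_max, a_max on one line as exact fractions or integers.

d=135/4 v_max=27/2 a_max=9

a_max = (27/2)/(3/2) = 9
d_a = ½·27/2·3/2 = 81/8; d_c = 27/2·1 = 27/2
d = 2·81/8 + 27/2 = 135/4
t_c = 1 > 0 → v_max = v_peak = 27/2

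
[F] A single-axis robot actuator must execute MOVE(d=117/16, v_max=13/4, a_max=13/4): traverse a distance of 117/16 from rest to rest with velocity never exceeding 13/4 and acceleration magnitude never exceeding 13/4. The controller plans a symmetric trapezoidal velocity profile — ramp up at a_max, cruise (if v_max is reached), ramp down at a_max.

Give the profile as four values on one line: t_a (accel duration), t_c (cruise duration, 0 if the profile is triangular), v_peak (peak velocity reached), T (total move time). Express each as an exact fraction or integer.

t_a=1 t_c=5/4 v_peak=13/4 T=13/4

v_max²/a_max = (13/4)²/(13/4) = 13/4
117/16 ≥ 13/4 → trapezoidal
t_a = (13/4)/(13/4) = 1; v_peak = 13/4
d_cruise = 117/16 − 13/4 = 65/16; t_c = (65/16)/(13/4) = 5/4
T = 2·1 + 5/4 = 13/4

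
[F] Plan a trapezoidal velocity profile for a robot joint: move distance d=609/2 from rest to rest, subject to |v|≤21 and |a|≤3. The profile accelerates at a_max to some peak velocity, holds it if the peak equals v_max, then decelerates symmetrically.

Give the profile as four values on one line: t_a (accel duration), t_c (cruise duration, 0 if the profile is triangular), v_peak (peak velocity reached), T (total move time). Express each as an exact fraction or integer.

t_a=7 t_c=15/2 v_peak=21 T=43/2

vₘ²/aₘ = 21²/3 = 147
609/2 ≥ 147 so v_max reached
t_a = 21/3 = 7; v_peak = 21
d_cruise = 609/2 − 147 = 315/2; t_c = (315/2)/21 = 15/2
T = 2·7 + 15/2 = 43/2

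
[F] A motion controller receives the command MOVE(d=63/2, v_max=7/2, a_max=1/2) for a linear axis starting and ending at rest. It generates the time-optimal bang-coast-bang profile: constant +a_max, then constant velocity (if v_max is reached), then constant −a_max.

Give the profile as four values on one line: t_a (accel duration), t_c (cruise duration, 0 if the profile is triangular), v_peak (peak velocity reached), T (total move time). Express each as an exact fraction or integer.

t_a=7 t_c=2 v_peak=7/2 T=16

vₘ²/aₘ = (7/2)²/(1/2) = 49/2
63/2 ≥ 49/2 → trapezoidal
t_a = (7/2)/(1/2) = 7; v_peak = 7/2
d_cruise = 63/2 − 49/2 = 7; t_c = 7/(7/2) = 2
T = 2·7 + 2 = 16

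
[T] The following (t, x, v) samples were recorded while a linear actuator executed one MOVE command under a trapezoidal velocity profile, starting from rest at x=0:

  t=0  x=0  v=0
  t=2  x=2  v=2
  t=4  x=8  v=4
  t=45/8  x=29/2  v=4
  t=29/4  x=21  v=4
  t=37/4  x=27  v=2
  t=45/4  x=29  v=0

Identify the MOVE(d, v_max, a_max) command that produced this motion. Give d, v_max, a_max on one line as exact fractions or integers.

final state: t=45/4, x=29, v=0 → d = 29
a_max = (2−0)/(2−0) = 1
max v = 4 over t∈[4,29/4] → v_max = 4
check: 4·(4+13/4) = 29 ✓

d=29 v_max=4 a_max=1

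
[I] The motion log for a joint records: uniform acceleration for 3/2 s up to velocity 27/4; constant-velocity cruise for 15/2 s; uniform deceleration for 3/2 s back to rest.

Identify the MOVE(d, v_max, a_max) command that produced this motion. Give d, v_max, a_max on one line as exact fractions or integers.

d=243/4 v_max=27/4 a_max=9/2

a_max = (27/4)/(3/2) = 9/2
d_a = ½·27/4·3/2 = 81/16; d_c = 27/4·15/2 = 405/8
d = 2·81/16 + 405/8 = 243/4
t_c = 15/2 > 0 ⇒ limit active, v_max = 27/4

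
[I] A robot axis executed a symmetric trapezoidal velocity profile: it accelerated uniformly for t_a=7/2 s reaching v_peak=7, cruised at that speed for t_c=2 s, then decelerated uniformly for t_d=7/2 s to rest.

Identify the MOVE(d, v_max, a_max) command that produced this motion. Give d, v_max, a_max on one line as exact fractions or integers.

d=77/2 v_max=7 a_max=2

a_max = 7/(7/2) = 2
d_a = ½·7·7/2 = 49/4; d_c = 7·2 = 14
d = 2·49/4 + 14 = 77/2
t_c = 2 > 0 → v_max = v_peak = 7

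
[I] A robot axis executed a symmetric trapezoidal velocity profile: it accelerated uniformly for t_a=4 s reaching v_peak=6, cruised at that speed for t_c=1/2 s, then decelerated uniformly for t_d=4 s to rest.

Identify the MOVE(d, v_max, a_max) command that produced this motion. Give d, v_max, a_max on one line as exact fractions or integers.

a_max = 6/4 = 3/2
d_a = ½·6·4 = 12; d_c = 6·1/2 = 3
d = 2·12 + 3 = 27
t_c = 1/2 > 0 → v_max = v_peak = 6

d=27 v_max=6 a_max=3/2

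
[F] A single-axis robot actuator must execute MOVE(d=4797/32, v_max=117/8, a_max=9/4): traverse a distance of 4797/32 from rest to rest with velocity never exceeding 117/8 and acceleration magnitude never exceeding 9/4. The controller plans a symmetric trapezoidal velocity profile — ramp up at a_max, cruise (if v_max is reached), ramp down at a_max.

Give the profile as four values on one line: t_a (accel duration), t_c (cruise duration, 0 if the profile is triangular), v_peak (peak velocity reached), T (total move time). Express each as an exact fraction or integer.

vₘ²/aₘ = (117/8)²/(9/4) = 1521/16
4797/32 ≥ 1521/16 so v_max reached
t_a = (117/8)/(9/4) = 13/2; v_peak = 117/8
d_cruise = 4797/32 − 1521/16 = 1755/32; t_c = (1755/32)/(117/8) = 15/4
T = 2·13/2 + 15/4 = 67/4

t_a=13/2 t_c=15/4 v_peak=117/8 T=67/4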